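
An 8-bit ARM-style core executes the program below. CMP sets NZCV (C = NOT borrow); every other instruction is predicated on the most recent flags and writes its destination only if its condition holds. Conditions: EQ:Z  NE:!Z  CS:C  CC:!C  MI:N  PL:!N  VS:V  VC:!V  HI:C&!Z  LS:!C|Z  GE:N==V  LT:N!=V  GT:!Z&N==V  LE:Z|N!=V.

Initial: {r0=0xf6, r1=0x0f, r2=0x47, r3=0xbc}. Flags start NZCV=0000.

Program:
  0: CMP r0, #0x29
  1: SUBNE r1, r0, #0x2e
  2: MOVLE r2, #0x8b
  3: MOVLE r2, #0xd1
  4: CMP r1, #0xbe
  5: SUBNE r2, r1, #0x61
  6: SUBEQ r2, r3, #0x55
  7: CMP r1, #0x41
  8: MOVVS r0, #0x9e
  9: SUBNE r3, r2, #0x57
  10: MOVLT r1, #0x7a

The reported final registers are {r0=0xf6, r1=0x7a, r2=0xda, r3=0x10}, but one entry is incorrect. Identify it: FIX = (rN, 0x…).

FIX = (r2, 0x67)

0: ✓ CMP  NZCV=1010
1: ✓ SUBNE  r1←0xc8
2: ✓ MOVLE  r2←0x8b
3: ✓ MOVLE  r2←0xd1
4: ✓ CMP  NZCV=0010
5: ✓ SUBNE  r2←0x67
6: · SUBEQ
7: ✓ CMP  NZCV=1010
8: · MOVVS
9: ✓ SUBNE  r3←0x10
10: ✓ MOVLT  r1←0x7a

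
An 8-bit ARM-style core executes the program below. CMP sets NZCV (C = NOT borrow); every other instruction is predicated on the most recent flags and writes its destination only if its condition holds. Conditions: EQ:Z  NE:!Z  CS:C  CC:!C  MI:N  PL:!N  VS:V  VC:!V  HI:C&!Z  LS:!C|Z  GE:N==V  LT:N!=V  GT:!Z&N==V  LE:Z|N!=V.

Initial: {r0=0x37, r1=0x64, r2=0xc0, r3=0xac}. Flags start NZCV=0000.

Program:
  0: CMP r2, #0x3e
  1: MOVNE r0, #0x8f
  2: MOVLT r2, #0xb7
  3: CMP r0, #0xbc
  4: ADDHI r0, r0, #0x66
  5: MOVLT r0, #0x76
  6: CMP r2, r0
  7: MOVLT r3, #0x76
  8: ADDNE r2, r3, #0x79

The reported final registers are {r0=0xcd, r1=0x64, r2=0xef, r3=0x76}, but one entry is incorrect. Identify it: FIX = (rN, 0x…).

0: ✓ CMP  NZCV=1010
1: ✓ MOVNE  r0←0x8f
2: ✓ MOVLT  r2←0xb7
3: ✓ CMP  NZCV=1000
4: · ADDHI
5: ✓ MOVLT  r0←0x76
6: ✓ CMP  NZCV=0011
7: ✓ MOVLT  r3←0x76
8: ✓ ADDNE  r2←0xef

FIX = (r0, 0x76)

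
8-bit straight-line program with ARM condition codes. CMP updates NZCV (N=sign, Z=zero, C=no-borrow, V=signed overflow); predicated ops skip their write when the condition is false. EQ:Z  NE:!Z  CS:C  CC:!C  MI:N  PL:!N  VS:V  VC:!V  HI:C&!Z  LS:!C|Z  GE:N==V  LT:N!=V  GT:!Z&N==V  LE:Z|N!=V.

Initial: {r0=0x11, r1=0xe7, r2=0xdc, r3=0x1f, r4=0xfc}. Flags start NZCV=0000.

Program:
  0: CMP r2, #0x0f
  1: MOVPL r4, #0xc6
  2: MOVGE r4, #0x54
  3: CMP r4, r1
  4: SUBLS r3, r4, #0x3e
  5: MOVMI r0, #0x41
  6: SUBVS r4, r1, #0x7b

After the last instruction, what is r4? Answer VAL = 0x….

[0] flags=1010 → (cmp)
[1] flags=1010 PL?F → skip
[2] flags=1010 GE?F → skip
[3] flags=0010 → (cmp)
[4] flags=0010 LS?F → skip
[5] flags=0010 MI?F → skip
[6] flags=0010 VS?F → skip

VAL = 0xfc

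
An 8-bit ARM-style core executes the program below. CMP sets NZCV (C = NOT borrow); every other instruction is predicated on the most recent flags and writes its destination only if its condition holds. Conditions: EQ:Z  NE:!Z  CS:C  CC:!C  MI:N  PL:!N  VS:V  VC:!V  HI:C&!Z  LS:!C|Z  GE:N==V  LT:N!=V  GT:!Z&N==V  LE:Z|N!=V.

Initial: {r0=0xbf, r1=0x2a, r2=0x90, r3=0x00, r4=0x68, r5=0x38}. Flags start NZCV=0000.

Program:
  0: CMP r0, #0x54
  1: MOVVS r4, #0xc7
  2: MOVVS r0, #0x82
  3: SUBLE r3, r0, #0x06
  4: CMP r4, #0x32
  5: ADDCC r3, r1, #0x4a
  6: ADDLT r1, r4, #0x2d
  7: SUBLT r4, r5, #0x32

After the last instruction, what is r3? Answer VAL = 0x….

VAL = 0x7c

[0] flags=0011 → (cmp)
[1] flags=0011 VS?T → r4=0xc7
[2] flags=0011 VS?T → r0=0x82
[3] flags=0011 LE?T → r3=0x7c
[4] flags=1010 → (cmp)
[5] flags=1010 CC?F → skip
[6] flags=1010 LT?T → r1=0xf4
[7] flags=1010 LT?T → r4=0x06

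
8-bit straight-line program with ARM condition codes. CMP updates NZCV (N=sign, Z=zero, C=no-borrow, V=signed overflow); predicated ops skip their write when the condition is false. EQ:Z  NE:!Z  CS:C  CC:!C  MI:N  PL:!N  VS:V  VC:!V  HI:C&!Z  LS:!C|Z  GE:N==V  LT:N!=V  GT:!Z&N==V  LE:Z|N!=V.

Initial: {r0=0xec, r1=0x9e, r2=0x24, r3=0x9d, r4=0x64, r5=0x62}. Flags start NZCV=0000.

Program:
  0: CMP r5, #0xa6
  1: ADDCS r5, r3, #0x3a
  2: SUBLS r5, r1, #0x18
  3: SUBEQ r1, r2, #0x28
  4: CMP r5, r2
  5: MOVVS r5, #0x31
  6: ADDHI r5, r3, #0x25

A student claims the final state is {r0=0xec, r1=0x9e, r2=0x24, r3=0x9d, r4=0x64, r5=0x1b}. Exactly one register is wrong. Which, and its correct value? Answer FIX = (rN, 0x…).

0: ✓ CMP  NZCV=1001
1: · ADDCS
2: ✓ SUBLS  r5←0x86
3: · SUBEQ
4: ✓ CMP  NZCV=0011
5: ✓ MOVVS  r5←0x31
6: ✓ ADDHI  r5←0xc2

FIX = (r5, 0xc2)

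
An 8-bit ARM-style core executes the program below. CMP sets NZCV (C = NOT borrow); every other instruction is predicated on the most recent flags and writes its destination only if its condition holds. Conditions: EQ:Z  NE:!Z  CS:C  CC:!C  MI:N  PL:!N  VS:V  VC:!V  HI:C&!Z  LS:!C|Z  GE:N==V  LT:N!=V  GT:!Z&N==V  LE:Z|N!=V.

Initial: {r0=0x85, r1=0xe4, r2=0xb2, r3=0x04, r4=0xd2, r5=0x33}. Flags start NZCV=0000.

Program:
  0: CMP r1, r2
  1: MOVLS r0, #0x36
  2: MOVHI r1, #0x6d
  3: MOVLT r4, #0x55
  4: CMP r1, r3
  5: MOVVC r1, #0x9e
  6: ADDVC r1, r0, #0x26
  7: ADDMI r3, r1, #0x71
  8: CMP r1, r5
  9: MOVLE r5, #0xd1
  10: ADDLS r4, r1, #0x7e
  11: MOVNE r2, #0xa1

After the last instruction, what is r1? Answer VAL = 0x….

VAL = 0xab

[0] flags=0010 → (cmp)
[1] flags=0010 LS?F → skip
[2] flags=0010 HI?T → r1=0x6d
[3] flags=0010 LT?F → skip
[4] flags=0010 → (cmp)
[5] flags=0010 VC?T → r1=0x9e
[6] flags=0010 VC?T → r1=0xab
[7] flags=0010 MI?F → skip
[8] flags=0011 → (cmp)
[9] flags=0011 LE?T → r5=0xd1
[10] flags=0011 LS?F → skip
[11] flags=0011 NE?T → r2=0xa1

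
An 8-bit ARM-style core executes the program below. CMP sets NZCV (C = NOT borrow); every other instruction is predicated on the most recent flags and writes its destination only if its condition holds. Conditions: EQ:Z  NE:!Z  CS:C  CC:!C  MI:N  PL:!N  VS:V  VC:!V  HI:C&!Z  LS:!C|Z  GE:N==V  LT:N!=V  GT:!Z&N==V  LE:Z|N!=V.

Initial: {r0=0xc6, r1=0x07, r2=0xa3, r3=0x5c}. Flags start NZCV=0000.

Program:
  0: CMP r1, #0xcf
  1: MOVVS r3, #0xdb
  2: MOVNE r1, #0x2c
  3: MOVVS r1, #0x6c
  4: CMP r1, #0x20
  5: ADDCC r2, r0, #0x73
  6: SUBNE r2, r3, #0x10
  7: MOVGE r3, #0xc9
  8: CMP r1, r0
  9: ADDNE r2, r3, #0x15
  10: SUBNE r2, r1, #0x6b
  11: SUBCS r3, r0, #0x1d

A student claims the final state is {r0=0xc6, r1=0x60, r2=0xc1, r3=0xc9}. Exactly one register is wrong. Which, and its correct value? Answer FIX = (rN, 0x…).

FIX = (r1, 0x2c)

[0] flags=0000 → (cmp)
[1] flags=0000 VS?F → skip
[2] flags=0000 NE?T → r1=0x2c
[3] flags=0000 VS?F → skip
[4] flags=0010 → (cmp)
[5] flags=0010 CC?F → skip
[6] flags=0010 NE?T → r2=0x4c
[7] flags=0010 GE?T → r3=0xc9
[8] flags=0000 → (cmp)
[9] flags=0000 NE?T → r2=0xde
[10] flags=0000 NE?T → r2=0xc1
[11] flags=0000 CS?F → skip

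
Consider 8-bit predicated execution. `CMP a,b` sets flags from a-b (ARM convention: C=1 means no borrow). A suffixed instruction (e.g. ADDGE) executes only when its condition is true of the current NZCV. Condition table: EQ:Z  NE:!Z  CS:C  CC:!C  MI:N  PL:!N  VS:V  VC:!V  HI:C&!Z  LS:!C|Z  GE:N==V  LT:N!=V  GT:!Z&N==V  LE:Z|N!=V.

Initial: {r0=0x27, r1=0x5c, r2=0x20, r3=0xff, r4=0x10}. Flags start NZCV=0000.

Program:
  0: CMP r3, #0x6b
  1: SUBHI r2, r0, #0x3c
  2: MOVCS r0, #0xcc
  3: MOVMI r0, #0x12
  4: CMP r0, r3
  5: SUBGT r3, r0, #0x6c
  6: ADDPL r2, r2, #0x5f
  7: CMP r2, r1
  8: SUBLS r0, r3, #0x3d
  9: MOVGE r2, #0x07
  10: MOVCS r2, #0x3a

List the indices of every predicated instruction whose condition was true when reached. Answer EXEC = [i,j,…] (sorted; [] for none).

0: ✓ CMP  NZCV=1010
1: ✓ SUBHI  r2←0xeb
2: ✓ MOVCS  r0←0xcc
3: ✓ MOVMI  r0←0x12
4: ✓ CMP  NZCV=0000
5: ✓ SUBGT  r3←0xa6
6: ✓ ADDPL  r2←0x4a
7: ✓ CMP  NZCV=1000
8: ✓ SUBLS  r0←0x69
9: · MOVGE
10: · MOVCS

EXEC = [1,2,3,5,6,8]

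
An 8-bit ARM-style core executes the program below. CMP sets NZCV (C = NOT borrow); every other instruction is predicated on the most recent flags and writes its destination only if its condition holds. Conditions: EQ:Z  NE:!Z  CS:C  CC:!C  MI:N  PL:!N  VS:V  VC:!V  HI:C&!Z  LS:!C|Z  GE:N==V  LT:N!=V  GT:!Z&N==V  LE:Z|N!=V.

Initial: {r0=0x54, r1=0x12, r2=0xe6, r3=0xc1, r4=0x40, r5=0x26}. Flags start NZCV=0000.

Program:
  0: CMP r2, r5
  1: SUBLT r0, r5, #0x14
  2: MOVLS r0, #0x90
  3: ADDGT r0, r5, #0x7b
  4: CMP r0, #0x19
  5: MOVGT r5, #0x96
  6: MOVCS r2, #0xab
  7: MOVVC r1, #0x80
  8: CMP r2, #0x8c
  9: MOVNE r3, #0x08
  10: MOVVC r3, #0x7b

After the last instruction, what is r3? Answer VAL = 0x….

0: ✓ CMP  NZCV=1010
1: ✓ SUBLT  r0←0x12
2: · MOVLS
3: · ADDGT
4: ✓ CMP  NZCV=1000
5: · MOVGT
6: · MOVCS
7: ✓ MOVVC  r1←0x80
8: ✓ CMP  NZCV=0010
9: ✓ MOVNE  r3←0x08
10: ✓ MOVVC  r3←0x7b

VAL = 0x7b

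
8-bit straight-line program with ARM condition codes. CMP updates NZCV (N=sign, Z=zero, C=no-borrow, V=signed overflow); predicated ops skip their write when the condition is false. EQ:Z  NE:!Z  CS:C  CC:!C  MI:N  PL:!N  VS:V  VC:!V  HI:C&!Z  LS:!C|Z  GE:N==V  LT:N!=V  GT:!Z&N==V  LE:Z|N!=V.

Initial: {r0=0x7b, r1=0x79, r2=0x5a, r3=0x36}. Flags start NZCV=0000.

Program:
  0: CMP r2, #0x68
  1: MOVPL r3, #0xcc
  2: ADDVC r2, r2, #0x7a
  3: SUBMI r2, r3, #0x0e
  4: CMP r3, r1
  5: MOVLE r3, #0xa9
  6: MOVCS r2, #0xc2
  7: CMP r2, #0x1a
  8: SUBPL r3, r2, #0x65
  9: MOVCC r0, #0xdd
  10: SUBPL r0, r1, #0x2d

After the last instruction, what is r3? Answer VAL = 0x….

0: ✓ CMP  NZCV=1000
1: · MOVPL
2: ✓ ADDVC  r2←0xd4
3: ✓ SUBMI  r2←0x28
4: ✓ CMP  NZCV=1000
5: ✓ MOVLE  r3←0xa9
6: · MOVCS
7: ✓ CMP  NZCV=0010
8: ✓ SUBPL  r3←0xc3
9: · MOVCC
10: ✓ SUBPL  r0←0x4c

VAL = 0xc3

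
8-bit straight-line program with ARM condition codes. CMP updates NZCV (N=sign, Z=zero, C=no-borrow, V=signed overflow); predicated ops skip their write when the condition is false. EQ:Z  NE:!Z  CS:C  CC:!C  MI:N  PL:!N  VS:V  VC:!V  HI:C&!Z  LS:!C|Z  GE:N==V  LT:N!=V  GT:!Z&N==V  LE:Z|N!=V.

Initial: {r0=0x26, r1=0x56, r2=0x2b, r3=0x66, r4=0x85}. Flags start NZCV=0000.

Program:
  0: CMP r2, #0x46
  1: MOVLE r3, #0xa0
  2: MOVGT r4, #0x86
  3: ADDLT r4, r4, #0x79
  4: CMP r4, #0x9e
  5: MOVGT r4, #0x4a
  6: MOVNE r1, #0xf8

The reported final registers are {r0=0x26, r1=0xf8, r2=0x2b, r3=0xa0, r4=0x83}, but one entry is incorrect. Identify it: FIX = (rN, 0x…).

0: ✓ CMP  NZCV=1000
1: ✓ MOVLE  r3←0xa0
2: · MOVGT
3: ✓ ADDLT  r4←0xfe
4: ✓ CMP  NZCV=0010
5: ✓ MOVGT  r4←0x4a
6: ✓ MOVNE  r1←0xf8

FIX = (r4, 0x4a)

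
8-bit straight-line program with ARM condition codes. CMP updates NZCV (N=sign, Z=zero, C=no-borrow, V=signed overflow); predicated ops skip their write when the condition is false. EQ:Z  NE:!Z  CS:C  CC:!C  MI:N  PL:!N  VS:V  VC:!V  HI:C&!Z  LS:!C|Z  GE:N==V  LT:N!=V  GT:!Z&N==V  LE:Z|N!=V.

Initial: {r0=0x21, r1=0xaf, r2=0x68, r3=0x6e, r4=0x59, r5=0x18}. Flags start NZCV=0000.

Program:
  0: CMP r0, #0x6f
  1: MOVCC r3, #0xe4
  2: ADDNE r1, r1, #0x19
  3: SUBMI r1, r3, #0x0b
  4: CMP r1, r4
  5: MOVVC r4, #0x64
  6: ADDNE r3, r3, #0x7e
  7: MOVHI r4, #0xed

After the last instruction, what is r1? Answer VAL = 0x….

0: ✓ CMP  NZCV=1000
1: ✓ MOVCC  r3←0xe4
2: ✓ ADDNE  r1←0xc8
3: ✓ SUBMI  r1←0xd9
4: ✓ CMP  NZCV=1010
5: ✓ MOVVC  r4←0x64
6: ✓ ADDNE  r3←0x62
7: ✓ MOVHI  r4←0xed

VAL = 0xd9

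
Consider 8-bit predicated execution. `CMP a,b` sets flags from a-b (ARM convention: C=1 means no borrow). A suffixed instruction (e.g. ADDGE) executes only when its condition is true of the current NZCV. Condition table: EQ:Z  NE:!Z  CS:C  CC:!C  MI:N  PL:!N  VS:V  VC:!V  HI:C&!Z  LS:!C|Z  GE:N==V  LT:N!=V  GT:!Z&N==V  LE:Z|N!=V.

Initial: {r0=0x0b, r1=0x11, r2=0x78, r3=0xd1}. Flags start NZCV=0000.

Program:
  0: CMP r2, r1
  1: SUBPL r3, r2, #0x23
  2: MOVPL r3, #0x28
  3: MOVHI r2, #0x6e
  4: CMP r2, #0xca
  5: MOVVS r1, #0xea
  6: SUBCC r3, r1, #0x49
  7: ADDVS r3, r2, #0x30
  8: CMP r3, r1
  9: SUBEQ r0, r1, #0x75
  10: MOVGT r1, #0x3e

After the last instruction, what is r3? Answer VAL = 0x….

0: ✓ CMP  NZCV=0010
1: ✓ SUBPL  r3←0x55
2: ✓ MOVPL  r3←0x28
3: ✓ MOVHI  r2←0x6e
4: ✓ CMP  NZCV=1001
5: ✓ MOVVS  r1←0xea
6: ✓ SUBCC  r3←0xa1
7: ✓ ADDVS  r3←0x9e
8: ✓ CMP  NZCV=1000
9: · SUBEQ
10: · MOVGT

VAL = 0x9e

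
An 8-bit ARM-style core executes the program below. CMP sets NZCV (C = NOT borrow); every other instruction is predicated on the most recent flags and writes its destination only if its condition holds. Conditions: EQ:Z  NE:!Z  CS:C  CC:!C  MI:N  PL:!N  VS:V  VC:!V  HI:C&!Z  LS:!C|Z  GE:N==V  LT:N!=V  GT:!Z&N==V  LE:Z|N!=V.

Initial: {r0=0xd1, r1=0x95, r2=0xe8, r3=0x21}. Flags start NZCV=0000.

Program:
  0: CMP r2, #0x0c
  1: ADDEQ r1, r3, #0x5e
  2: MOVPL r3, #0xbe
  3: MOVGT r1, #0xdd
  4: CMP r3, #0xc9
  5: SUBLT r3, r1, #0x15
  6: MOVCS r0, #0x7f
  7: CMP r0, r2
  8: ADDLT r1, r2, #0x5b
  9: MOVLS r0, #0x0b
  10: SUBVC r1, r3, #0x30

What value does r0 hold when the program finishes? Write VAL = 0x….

VAL = 0x0b

0: ✓ CMP  NZCV=1010
1: · ADDEQ
2: · MOVPL
3: · MOVGT
4: ✓ CMP  NZCV=0000
5: · SUBLT
6: · MOVCS
7: ✓ CMP  NZCV=1000
8: ✓ ADDLT  r1←0x43
9: ✓ MOVLS  r0←0x0b
10: ✓ SUBVC  r1←0xf1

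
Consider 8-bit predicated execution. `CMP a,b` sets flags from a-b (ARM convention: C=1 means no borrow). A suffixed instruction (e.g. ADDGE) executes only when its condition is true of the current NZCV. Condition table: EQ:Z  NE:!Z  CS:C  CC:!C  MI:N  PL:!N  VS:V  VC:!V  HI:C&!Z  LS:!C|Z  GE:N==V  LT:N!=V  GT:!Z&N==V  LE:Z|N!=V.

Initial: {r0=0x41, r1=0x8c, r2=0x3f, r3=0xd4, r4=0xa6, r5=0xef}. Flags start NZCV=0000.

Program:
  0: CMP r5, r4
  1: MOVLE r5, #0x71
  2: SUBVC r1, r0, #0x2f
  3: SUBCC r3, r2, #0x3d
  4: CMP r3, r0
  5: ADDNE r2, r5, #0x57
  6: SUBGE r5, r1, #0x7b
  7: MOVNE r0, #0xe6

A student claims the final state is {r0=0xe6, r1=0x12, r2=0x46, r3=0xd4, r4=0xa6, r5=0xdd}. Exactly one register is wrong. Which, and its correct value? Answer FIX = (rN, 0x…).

FIX = (r5, 0xef)

[0] flags=0010 → (cmp)
[1] flags=0010 LE?F → skip
[2] flags=0010 VC?T → r1=0x12
[3] flags=0010 CC?F → skip
[4] flags=1010 → (cmp)
[5] flags=1010 NE?T → r2=0x46
[6] flags=1010 GE?F → skip
[7] flags=1010 NE?T → r0=0xe6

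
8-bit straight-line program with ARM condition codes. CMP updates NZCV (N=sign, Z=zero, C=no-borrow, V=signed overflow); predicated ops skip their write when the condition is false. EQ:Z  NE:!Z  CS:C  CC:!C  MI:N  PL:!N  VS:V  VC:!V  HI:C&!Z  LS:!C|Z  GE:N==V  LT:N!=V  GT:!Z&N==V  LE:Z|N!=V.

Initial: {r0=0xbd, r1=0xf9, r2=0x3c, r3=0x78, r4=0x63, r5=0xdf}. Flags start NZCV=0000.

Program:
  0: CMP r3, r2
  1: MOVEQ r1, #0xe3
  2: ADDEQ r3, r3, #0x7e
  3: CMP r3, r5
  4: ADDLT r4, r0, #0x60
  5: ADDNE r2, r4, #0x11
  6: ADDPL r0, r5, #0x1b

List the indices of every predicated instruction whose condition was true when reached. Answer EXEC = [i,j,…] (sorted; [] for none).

0: ✓ CMP  NZCV=0010
1: · MOVEQ
2: · ADDEQ
3: ✓ CMP  NZCV=1001
4: · ADDLT
5: ✓ ADDNE  r2←0x74
6: · ADDPL

EXEC = [5]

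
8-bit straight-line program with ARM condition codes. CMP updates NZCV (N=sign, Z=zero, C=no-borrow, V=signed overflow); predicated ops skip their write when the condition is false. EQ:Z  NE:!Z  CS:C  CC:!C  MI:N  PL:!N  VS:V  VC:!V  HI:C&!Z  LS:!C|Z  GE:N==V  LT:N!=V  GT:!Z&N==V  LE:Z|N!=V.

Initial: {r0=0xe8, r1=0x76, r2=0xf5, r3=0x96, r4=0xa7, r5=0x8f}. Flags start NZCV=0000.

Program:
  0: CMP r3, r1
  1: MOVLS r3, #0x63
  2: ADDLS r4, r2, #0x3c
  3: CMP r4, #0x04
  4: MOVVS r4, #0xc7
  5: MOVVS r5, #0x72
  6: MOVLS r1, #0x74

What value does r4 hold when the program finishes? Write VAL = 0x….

VAL = 0xa7

[0] flags=0011 → (cmp)
[1] flags=0011 LS?F → skip
[2] flags=0011 LS?F → skip
[3] flags=1010 → (cmp)
[4] flags=1010 VS?F → skip
[5] flags=1010 VS?F → skip
[6] flags=1010 LS?F → skip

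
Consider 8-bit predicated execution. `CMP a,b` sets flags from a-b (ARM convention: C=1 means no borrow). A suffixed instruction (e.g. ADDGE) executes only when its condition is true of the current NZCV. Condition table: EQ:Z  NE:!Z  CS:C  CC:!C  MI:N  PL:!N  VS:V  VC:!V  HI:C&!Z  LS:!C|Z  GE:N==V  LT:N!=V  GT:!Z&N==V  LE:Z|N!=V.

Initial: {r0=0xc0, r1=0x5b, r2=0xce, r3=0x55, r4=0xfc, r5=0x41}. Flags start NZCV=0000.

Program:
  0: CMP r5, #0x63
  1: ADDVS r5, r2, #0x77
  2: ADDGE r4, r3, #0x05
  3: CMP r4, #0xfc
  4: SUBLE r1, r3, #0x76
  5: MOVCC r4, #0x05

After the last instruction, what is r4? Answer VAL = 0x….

[0] flags=1000 → (cmp)
[1] flags=1000 VS?F → skip
[2] flags=1000 GE?F → skip
[3] flags=0110 → (cmp)
[4] flags=0110 LE?T → r1=0xdf
[5] flags=0110 CC?F → skip

VAL = 0xfc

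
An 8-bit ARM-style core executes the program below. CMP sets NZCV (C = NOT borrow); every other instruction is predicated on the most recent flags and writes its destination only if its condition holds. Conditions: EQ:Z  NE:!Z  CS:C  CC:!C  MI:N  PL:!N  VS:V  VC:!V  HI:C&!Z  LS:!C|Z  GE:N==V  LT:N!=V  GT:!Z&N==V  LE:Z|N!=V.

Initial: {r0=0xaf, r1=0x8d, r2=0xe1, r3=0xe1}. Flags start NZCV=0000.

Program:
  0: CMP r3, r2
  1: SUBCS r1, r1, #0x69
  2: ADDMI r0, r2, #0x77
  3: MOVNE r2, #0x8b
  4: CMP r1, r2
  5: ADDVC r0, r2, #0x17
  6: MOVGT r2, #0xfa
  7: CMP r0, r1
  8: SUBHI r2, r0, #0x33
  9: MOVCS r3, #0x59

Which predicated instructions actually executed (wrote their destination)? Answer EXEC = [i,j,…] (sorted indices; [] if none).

EXEC = [1,5,6,8,9]

0: ✓ CMP  NZCV=0110
1: ✓ SUBCS  r1←0x24
2: · ADDMI
3: · MOVNE
4: ✓ CMP  NZCV=0000
5: ✓ ADDVC  r0←0xf8
6: ✓ MOVGT  r2←0xfa
7: ✓ CMP  NZCV=1010
8: ✓ SUBHI  r2←0xc5
9: ✓ MOVCS  r3←0x59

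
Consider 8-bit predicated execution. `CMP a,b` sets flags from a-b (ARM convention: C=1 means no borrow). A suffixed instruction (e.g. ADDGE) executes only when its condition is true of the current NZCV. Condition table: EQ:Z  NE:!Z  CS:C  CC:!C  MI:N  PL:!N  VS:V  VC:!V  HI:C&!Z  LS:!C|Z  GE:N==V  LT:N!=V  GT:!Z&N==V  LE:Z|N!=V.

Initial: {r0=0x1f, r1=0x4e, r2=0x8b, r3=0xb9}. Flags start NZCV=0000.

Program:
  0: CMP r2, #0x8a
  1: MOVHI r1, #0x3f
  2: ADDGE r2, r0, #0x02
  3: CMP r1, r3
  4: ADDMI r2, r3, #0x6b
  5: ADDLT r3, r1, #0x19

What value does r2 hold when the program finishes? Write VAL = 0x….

[0] flags=0010 → (cmp)
[1] flags=0010 HI?T → r1=0x3f
[2] flags=0010 GE?T → r2=0x21
[3] flags=1001 → (cmp)
[4] flags=1001 MI?T → r2=0x24
[5] flags=1001 LT?F → skip

VAL = 0x24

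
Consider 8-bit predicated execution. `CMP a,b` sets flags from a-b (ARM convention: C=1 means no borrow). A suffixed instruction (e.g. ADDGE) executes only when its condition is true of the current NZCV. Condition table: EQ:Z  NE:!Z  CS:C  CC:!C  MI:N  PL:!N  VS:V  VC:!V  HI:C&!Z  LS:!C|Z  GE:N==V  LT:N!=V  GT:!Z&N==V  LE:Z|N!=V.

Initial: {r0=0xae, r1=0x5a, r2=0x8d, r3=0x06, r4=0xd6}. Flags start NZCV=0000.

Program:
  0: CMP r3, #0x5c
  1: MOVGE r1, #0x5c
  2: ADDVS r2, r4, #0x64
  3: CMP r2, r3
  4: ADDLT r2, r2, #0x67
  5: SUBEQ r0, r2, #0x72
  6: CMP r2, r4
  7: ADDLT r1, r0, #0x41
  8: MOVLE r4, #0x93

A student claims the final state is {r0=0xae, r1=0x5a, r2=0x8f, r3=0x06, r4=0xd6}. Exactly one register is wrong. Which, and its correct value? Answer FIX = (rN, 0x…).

FIX = (r2, 0xf4)

0: ✓ CMP  NZCV=1000
1: · MOVGE
2: · ADDVS
3: ✓ CMP  NZCV=1010
4: ✓ ADDLT  r2←0xf4
5: · SUBEQ
6: ✓ CMP  NZCV=0010
7: · ADDLT
8: · MOVLE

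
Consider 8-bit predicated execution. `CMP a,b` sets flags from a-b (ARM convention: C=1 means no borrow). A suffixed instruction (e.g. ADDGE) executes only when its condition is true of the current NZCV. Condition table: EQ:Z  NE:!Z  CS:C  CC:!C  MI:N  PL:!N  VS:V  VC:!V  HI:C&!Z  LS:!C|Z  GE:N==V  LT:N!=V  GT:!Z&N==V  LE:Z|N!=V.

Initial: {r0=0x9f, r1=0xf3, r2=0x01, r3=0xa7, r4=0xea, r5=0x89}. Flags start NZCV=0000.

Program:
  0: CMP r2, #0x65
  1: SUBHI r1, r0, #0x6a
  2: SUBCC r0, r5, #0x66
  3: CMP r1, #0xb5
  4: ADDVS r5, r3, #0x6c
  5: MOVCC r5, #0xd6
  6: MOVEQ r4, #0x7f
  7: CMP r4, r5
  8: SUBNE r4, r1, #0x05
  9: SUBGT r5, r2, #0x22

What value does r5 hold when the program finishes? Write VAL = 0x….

VAL = 0xdf

[0] flags=1000 → (cmp)
[1] flags=1000 HI?F → skip
[2] flags=1000 CC?T → r0=0x23
[3] flags=0010 → (cmp)
[4] flags=0010 VS?F → skip
[5] flags=0010 CC?F → skip
[6] flags=0010 EQ?F → skip
[7] flags=0010 → (cmp)
[8] flags=0010 NE?T → r4=0xee
[9] flags=0010 GT?T → r5=0xdf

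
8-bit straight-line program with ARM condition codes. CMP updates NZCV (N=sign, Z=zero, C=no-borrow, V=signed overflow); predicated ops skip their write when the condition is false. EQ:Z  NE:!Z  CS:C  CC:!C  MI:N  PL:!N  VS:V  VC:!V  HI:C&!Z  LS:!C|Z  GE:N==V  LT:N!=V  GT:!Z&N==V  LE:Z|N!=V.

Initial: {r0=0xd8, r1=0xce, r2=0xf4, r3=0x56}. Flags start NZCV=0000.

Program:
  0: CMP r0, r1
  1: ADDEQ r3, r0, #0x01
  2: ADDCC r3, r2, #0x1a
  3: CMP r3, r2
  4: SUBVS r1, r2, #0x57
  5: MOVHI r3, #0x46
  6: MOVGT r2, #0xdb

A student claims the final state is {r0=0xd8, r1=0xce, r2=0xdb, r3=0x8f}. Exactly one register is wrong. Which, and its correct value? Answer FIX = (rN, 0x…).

FIX = (r3, 0x56)

[0] flags=0010 → (cmp)
[1] flags=0010 EQ?F → skip
[2] flags=0010 CC?F → skip
[3] flags=0000 → (cmp)
[4] flags=0000 VS?F → skip
[5] flags=0000 HI?F → skip
[6] flags=0000 GT?T → r2=0xdb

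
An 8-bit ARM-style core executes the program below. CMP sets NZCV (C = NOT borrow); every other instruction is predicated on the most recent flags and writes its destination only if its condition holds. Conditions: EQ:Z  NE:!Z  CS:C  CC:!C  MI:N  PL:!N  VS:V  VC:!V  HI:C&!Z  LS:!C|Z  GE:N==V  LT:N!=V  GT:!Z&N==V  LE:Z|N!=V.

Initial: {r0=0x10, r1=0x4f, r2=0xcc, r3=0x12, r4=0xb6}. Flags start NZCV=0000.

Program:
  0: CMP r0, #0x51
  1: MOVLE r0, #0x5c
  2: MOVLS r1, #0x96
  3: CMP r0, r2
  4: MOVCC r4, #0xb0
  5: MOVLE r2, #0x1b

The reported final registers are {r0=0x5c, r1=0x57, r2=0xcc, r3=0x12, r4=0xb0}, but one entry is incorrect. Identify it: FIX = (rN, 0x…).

0: ✓ CMP  NZCV=1000
1: ✓ MOVLE  r0←0x5c
2: ✓ MOVLS  r1←0x96
3: ✓ CMP  NZCV=1001
4: ✓ MOVCC  r4←0xb0
5: · MOVLE

FIX = (r1, 0x96)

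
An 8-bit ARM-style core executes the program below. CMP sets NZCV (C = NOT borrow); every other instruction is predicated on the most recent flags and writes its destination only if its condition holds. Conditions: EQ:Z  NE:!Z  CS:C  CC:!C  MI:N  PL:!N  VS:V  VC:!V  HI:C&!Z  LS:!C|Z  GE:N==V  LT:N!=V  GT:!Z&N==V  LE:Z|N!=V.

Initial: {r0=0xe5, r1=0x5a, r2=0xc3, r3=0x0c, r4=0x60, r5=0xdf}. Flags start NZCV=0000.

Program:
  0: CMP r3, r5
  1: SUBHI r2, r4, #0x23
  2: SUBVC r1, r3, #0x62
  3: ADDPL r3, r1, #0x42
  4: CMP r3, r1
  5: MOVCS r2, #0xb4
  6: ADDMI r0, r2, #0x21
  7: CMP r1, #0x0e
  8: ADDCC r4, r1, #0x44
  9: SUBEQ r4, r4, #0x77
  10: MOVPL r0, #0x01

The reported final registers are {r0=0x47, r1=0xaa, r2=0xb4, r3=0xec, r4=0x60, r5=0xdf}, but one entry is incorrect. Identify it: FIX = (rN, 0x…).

FIX = (r0, 0xe5)

[0] flags=0000 → (cmp)
[1] flags=0000 HI?F → skip
[2] flags=0000 VC?T → r1=0xaa
[3] flags=0000 PL?T → r3=0xec
[4] flags=0010 → (cmp)
[5] flags=0010 CS?T → r2=0xb4
[6] flags=0010 MI?F → skip
[7] flags=1010 → (cmp)
[8] flags=1010 CC?F → skip
[9] flags=1010 EQ?F → skip
[10] flags=1010 PL?F → skip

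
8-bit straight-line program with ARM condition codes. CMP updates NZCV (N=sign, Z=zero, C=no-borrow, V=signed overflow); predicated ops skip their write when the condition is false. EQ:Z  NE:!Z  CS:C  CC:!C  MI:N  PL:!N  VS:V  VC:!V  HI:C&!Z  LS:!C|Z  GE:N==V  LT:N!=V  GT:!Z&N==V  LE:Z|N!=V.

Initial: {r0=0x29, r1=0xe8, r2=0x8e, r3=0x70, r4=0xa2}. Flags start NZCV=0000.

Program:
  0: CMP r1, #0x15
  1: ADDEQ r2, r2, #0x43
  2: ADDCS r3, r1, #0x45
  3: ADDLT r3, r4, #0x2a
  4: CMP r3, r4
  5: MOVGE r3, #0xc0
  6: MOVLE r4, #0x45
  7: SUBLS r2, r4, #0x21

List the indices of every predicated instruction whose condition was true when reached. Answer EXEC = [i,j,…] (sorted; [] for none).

EXEC = [2,3,5]

[0] flags=1010 → (cmp)
[1] flags=1010 EQ?F → skip
[2] flags=1010 CS?T → r3=0x2d
[3] flags=1010 LT?T → r3=0xcc
[4] flags=0010 → (cmp)
[5] flags=0010 GE?T → r3=0xc0
[6] flags=0010 LE?F → skip
[7] flags=0010 LS?F → skip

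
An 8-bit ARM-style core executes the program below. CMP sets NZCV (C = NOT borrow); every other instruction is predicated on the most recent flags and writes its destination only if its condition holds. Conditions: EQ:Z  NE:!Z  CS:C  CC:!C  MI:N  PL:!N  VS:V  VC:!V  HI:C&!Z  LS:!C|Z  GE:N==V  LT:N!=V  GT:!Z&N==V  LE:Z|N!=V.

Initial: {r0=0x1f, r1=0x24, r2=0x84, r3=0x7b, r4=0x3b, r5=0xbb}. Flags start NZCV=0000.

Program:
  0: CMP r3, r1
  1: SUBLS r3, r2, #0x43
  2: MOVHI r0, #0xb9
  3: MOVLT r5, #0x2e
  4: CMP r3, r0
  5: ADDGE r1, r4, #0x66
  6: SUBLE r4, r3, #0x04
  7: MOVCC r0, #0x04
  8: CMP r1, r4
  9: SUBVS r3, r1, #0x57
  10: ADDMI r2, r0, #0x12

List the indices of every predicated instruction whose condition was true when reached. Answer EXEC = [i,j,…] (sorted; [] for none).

0: ✓ CMP  NZCV=0010
1: · SUBLS
2: ✓ MOVHI  r0←0xb9
3: · MOVLT
4: ✓ CMP  NZCV=1001
5: ✓ ADDGE  r1←0xa1
6: · SUBLE
7: ✓ MOVCC  r0←0x04
8: ✓ CMP  NZCV=0011
9: ✓ SUBVS  r3←0x4a
10: · ADDMI

EXEC = [2,5,7,9]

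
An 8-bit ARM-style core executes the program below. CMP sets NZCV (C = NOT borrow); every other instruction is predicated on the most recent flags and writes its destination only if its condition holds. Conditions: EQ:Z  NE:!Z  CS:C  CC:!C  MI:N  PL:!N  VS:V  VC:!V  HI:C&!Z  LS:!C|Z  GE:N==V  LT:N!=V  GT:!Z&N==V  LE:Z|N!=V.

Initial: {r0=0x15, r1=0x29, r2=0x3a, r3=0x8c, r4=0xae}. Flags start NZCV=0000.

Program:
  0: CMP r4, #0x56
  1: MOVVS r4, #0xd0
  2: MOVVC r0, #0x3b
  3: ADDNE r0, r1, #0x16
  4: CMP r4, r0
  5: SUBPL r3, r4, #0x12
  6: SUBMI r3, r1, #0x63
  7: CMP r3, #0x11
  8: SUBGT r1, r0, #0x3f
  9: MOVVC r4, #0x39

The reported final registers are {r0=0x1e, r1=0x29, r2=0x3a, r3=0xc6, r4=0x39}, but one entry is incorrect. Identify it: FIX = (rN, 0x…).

[0] flags=0011 → (cmp)
[1] flags=0011 VS?T → r4=0xd0
[2] flags=0011 VC?F → skip
[3] flags=0011 NE?T → r0=0x3f
[4] flags=1010 → (cmp)
[5] flags=1010 PL?F → skip
[6] flags=1010 MI?T → r3=0xc6
[7] flags=1010 → (cmp)
[8] flags=1010 GT?F → skip
[9] flags=1010 VC?T → r4=0x39

FIX = (r0, 0x3f)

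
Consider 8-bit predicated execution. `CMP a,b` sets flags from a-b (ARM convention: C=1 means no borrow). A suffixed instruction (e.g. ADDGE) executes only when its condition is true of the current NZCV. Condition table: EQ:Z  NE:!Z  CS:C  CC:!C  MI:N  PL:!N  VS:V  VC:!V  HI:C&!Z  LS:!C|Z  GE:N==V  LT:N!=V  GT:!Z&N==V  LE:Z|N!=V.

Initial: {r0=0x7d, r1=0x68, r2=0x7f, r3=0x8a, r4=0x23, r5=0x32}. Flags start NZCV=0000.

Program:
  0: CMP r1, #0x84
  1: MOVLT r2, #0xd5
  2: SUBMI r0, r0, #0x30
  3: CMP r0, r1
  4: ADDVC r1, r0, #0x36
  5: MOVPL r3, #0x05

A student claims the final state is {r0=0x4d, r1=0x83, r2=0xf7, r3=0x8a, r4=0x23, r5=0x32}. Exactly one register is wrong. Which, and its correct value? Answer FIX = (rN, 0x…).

[0] flags=1001 → (cmp)
[1] flags=1001 LT?F → skip
[2] flags=1001 MI?T → r0=0x4d
[3] flags=1000 → (cmp)
[4] flags=1000 VC?T → r1=0x83
[5] flags=1000 PL?F → skip

FIX = (r2, 0x7f)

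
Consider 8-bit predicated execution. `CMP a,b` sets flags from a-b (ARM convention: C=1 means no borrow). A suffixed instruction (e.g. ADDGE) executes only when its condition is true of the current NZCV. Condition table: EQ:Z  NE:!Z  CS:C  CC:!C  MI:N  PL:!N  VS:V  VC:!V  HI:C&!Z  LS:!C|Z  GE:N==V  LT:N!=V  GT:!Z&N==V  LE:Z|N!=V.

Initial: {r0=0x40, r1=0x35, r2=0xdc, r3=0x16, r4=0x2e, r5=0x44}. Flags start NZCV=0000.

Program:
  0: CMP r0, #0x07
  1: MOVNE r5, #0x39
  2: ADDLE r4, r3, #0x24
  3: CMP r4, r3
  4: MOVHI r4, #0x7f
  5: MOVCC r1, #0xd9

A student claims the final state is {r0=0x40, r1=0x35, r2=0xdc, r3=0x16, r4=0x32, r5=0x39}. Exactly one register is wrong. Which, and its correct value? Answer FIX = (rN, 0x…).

0: ✓ CMP  NZCV=0010
1: ✓ MOVNE  r5←0x39
2: · ADDLE
3: ✓ CMP  NZCV=0010
4: ✓ MOVHI  r4←0x7f
5: · MOVCC

FIX = (r4, 0x7f)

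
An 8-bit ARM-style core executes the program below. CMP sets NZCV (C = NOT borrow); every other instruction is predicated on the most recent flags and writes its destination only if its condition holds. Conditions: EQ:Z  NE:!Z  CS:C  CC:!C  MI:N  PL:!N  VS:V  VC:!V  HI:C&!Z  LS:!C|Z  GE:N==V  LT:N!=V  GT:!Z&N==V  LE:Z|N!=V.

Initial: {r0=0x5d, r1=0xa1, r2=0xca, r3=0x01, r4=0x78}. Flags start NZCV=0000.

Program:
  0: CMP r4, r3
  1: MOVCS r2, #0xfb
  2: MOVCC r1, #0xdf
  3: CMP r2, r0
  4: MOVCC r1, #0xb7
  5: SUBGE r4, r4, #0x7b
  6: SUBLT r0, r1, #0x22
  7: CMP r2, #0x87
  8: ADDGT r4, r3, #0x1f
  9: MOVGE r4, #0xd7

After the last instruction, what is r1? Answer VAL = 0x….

VAL = 0xa1

[0] flags=0010 → (cmp)
[1] flags=0010 CS?T → r2=0xfb
[2] flags=0010 CC?F → skip
[3] flags=1010 → (cmp)
[4] flags=1010 CC?F → skip
[5] flags=1010 GE?F → skip
[6] flags=1010 LT?T → r0=0x7f
[7] flags=0010 → (cmp)
[8] flags=0010 GT?T → r4=0x20
[9] flags=0010 GE?T → r4=0xd7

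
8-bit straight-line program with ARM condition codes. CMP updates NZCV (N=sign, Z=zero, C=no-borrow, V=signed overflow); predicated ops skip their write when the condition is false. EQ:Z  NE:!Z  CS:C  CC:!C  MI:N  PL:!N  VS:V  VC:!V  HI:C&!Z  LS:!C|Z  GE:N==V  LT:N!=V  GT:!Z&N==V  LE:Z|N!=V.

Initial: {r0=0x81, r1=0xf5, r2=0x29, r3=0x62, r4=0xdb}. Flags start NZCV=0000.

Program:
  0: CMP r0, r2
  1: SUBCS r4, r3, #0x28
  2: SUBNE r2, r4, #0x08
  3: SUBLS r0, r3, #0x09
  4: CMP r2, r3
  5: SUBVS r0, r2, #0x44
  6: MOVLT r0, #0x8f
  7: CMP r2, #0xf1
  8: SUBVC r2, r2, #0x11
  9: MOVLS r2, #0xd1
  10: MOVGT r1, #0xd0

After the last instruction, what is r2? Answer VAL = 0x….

VAL = 0xd1

0: ✓ CMP  NZCV=0011
1: ✓ SUBCS  r4←0x3a
2: ✓ SUBNE  r2←0x32
3: · SUBLS
4: ✓ CMP  NZCV=1000
5: · SUBVS
6: ✓ MOVLT  r0←0x8f
7: ✓ CMP  NZCV=0000
8: ✓ SUBVC  r2←0x21
9: ✓ MOVLS  r2←0xd1
10: ✓ MOVGT  r1←0xd0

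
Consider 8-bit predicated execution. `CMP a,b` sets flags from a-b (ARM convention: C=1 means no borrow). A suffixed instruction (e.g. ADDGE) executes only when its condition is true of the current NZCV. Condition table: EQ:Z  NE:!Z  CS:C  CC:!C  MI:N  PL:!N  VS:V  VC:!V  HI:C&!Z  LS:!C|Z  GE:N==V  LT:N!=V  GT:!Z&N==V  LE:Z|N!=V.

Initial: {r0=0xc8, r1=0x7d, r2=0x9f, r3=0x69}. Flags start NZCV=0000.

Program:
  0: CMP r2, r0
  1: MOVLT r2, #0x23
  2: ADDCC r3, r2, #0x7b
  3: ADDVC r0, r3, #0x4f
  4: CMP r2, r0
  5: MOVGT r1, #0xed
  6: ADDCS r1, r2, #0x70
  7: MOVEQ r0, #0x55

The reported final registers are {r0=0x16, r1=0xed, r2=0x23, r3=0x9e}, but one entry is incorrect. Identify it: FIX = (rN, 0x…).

FIX = (r0, 0xed)

[0] flags=1000 → (cmp)
[1] flags=1000 LT?T → r2=0x23
[2] flags=1000 CC?T → r3=0x9e
[3] flags=1000 VC?T → r0=0xed
[4] flags=0000 → (cmp)
[5] flags=0000 GT?T → r1=0xed
[6] flags=0000 CS?F → skip
[7] flags=0000 EQ?F → skip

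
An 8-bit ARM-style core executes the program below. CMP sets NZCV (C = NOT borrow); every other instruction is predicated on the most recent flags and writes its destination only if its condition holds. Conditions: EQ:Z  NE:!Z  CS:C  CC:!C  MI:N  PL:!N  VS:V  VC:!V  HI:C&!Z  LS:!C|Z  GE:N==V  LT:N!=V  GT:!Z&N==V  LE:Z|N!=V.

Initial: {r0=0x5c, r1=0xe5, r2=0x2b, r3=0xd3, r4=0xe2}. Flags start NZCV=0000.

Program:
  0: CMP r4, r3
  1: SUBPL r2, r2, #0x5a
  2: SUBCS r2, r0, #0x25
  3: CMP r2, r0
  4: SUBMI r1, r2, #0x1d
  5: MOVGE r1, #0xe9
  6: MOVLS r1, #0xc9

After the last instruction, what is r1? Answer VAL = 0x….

[0] flags=0010 → (cmp)
[1] flags=0010 PL?T → r2=0xd1
[2] flags=0010 CS?T → r2=0x37
[3] flags=1000 → (cmp)
[4] flags=1000 MI?T → r1=0x1a
[5] flags=1000 GE?F → skip
[6] flags=1000 LS?T → r1=0xc9

VAL = 0xc9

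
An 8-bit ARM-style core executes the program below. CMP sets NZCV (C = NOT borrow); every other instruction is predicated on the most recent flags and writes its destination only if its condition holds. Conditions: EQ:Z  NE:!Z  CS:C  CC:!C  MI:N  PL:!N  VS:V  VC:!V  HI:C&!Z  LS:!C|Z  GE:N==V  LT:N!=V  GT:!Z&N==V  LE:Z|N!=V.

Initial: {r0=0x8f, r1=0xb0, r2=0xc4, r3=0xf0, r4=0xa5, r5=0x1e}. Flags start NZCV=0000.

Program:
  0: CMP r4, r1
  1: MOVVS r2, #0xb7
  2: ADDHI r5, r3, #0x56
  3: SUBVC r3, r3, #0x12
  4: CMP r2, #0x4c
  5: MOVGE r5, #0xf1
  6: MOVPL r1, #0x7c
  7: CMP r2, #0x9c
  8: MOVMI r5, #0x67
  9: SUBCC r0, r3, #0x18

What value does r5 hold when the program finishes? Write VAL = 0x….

VAL = 0x1e

[0] flags=1000 → (cmp)
[1] flags=1000 VS?F → skip
[2] flags=1000 HI?F → skip
[3] flags=1000 VC?T → r3=0xde
[4] flags=0011 → (cmp)
[5] flags=0011 GE?F → skip
[6] flags=0011 PL?T → r1=0x7c
[7] flags=0010 → (cmp)
[8] flags=0010 MI?F → skip
[9] flags=0010 CC?F → skip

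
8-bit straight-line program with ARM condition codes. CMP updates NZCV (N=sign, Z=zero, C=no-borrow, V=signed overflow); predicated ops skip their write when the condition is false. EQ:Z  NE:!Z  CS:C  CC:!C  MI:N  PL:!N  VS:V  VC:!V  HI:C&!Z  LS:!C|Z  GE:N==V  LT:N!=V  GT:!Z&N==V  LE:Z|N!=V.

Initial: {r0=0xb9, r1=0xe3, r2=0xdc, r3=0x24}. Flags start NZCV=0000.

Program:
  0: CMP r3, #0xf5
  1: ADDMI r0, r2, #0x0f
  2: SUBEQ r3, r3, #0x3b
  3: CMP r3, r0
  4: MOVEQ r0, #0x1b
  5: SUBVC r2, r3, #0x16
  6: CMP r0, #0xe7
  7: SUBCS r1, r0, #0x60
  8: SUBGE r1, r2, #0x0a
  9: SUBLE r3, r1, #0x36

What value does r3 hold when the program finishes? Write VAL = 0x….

VAL = 0xad

[0] flags=0000 → (cmp)
[1] flags=0000 MI?F → skip
[2] flags=0000 EQ?F → skip
[3] flags=0000 → (cmp)
[4] flags=0000 EQ?F → skip
[5] flags=0000 VC?T → r2=0x0e
[6] flags=1000 → (cmp)
[7] flags=1000 CS?F → skip
[8] flags=1000 GE?F → skip
[9] flags=1000 LE?T → r3=0xad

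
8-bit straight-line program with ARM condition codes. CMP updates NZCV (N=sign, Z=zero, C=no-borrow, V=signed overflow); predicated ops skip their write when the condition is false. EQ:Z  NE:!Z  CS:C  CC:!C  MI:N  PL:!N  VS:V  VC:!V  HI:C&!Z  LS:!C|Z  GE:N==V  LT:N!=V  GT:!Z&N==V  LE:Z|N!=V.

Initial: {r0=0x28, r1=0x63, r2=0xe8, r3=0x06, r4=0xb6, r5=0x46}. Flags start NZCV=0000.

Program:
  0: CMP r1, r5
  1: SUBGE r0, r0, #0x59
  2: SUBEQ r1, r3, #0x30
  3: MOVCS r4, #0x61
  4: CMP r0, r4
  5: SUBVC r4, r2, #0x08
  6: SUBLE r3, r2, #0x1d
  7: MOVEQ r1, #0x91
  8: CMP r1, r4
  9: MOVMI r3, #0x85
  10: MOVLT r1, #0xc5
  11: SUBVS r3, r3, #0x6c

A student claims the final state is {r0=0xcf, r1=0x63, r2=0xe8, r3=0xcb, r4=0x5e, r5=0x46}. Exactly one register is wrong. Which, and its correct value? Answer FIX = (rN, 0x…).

FIX = (r4, 0x61)

[0] flags=0010 → (cmp)
[1] flags=0010 GE?T → r0=0xcf
[2] flags=0010 EQ?F → skip
[3] flags=0010 CS?T → r4=0x61
[4] flags=0011 → (cmp)
[5] flags=0011 VC?F → skip
[6] flags=0011 LE?T → r3=0xcb
[7] flags=0011 EQ?F → skip
[8] flags=0010 → (cmp)
[9] flags=0010 MI?F → skip
[10] flags=0010 LT?F → skip
[11] flags=0010 VS?F → skip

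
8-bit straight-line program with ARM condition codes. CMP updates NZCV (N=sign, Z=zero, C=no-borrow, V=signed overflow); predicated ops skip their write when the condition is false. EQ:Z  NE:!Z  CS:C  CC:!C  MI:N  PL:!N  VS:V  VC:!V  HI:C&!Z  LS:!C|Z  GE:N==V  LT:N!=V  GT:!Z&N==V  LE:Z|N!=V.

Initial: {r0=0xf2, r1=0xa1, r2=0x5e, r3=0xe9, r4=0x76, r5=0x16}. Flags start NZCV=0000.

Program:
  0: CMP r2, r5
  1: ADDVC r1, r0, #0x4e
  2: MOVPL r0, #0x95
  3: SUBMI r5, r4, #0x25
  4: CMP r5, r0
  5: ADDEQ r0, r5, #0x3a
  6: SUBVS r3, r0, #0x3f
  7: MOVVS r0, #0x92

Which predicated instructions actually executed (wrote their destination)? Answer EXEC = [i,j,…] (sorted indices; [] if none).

0: ✓ CMP  NZCV=0010
1: ✓ ADDVC  r1←0x40
2: ✓ MOVPL  r0←0x95
3: · SUBMI
4: ✓ CMP  NZCV=1001
5: · ADDEQ
6: ✓ SUBVS  r3←0x56
7: ✓ MOVVS  r0←0x92

EXEC = [1,2,6,7]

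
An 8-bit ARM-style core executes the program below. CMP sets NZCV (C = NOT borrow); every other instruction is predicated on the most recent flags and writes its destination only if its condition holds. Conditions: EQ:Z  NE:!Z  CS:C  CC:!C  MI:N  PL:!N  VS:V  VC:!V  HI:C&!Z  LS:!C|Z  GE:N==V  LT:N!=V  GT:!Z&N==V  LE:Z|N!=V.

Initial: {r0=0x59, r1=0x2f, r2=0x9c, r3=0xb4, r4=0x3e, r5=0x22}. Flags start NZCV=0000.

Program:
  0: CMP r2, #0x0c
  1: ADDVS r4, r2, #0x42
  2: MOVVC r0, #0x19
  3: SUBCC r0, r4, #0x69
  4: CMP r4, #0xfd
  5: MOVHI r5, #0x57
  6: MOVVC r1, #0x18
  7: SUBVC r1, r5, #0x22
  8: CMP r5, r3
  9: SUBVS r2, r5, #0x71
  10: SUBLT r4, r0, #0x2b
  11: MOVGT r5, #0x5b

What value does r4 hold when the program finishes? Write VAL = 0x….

[0] flags=1010 → (cmp)
[1] flags=1010 VS?F → skip
[2] flags=1010 VC?T → r0=0x19
[3] flags=1010 CC?F → skip
[4] flags=0000 → (cmp)
[5] flags=0000 HI?F → skip
[6] flags=0000 VC?T → r1=0x18
[7] flags=0000 VC?T → r1=0x00
[8] flags=0000 → (cmp)
[9] flags=0000 VS?F → skip
[10] flags=0000 LT?F → skip
[11] flags=0000 GT?T → r5=0x5b

VAL = 0x3e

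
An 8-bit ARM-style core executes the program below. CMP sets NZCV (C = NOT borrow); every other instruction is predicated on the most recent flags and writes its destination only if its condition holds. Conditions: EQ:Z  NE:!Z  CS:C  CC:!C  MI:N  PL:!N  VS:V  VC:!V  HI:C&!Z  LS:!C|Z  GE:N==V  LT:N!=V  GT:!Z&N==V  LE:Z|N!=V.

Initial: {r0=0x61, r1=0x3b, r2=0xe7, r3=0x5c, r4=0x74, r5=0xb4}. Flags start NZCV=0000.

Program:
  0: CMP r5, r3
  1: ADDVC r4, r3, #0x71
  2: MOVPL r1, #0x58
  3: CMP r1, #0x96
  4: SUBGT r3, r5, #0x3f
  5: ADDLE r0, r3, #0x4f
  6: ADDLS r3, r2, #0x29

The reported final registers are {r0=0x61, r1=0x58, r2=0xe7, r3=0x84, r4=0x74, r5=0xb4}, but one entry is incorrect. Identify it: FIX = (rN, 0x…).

[0] flags=0011 → (cmp)
[1] flags=0011 VC?F → skip
[2] flags=0011 PL?T → r1=0x58
[3] flags=1001 → (cmp)
[4] flags=1001 GT?T → r3=0x75
[5] flags=1001 LE?F → skip
[6] flags=1001 LS?T → r3=0x10

FIX = (r3, 0x10)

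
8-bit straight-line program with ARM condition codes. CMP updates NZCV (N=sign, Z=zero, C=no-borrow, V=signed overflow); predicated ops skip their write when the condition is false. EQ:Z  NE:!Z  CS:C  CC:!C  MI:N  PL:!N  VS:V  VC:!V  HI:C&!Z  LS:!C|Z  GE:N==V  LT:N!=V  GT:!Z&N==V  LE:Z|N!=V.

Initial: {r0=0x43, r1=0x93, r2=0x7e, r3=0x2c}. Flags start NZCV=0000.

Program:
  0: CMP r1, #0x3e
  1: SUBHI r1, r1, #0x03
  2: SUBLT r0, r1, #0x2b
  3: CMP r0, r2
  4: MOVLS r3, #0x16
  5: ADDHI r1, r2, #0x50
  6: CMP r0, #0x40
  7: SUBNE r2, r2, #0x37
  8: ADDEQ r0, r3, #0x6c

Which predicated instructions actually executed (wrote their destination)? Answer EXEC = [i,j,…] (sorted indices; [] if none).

EXEC = [1,2,4,7]

0: ✓ CMP  NZCV=0011
1: ✓ SUBHI  r1←0x90
2: ✓ SUBLT  r0←0x65
3: ✓ CMP  NZCV=1000
4: ✓ MOVLS  r3←0x16
5: · ADDHI
6: ✓ CMP  NZCV=0010
7: ✓ SUBNE  r2←0x47
8: · ADDEQ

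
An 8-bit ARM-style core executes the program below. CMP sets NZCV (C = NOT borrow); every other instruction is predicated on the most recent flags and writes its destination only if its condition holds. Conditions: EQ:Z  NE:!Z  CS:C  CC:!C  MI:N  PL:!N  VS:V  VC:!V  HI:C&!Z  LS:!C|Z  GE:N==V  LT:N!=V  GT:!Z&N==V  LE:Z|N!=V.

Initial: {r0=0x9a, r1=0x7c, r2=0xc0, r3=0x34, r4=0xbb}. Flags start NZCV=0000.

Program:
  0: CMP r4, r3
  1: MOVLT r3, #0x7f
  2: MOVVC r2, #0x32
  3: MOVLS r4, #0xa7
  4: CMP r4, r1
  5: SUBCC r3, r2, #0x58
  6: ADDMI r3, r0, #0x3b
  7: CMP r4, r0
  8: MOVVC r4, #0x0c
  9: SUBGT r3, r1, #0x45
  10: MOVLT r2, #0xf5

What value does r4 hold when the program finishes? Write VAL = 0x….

[0] flags=1010 → (cmp)
[1] flags=1010 LT?T → r3=0x7f
[2] flags=1010 VC?T → r2=0x32
[3] flags=1010 LS?F → skip
[4] flags=0011 → (cmp)
[5] flags=0011 CC?F → skip
[6] flags=0011 MI?F → skip
[7] flags=0010 → (cmp)
[8] flags=0010 VC?T → r4=0x0c
[9] flags=0010 GT?T → r3=0x37
[10] flags=0010 LT?F → skip

VAL = 0x0c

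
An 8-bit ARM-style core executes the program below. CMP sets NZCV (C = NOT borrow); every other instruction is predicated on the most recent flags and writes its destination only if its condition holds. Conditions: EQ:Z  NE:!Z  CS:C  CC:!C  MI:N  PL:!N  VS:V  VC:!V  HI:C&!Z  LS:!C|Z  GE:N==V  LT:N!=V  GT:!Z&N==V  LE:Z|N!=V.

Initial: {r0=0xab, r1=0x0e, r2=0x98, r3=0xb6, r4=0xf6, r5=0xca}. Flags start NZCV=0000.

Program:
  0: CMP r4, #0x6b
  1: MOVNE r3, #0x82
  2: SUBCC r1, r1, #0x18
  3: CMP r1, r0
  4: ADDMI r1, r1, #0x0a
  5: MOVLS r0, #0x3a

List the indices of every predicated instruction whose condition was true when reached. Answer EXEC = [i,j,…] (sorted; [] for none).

[0] flags=1010 → (cmp)
[1] flags=1010 NE?T → r3=0x82
[2] flags=1010 CC?F → skip
[3] flags=0000 → (cmp)
[4] flags=0000 MI?F → skip
[5] flags=0000 LS?T → r0=0x3a

EXEC = [1,5]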